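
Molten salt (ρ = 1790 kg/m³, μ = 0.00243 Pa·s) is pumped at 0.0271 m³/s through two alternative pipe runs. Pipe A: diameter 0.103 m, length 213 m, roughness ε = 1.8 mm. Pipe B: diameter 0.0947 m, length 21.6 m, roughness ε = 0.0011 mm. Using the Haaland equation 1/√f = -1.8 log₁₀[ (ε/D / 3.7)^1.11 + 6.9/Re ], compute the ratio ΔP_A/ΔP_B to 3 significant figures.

Pipe A: V = Q/A = 0.0271/0.008332 = 3.252 m/s; Re = 2.468e+05; ε/D = 0.0175; Haaland → f = 0.04648; ΔP_A = f(L/D)(ρV²/2) = 9.099e+05 Pa.
Pipe B: V = Q/A = 0.0271/0.007044 = 3.848 m/s; Re = 2.684e+05; ε/D = 1.16e-05; Haaland → f = 0.01473; ΔP_B = f(L/D)(ρV²/2) = 4.452e+04 Pa.
ΔP_A/ΔP_B = 9.099e+05/4.452e+04 = 20.4.

ΔP_A/ΔP_B ≈ 20.4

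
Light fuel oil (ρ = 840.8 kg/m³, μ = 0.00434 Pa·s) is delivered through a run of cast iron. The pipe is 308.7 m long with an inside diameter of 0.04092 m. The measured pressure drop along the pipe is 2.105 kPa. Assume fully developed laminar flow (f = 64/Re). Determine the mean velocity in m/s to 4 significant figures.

For laminar flow, f = 64/Re with Re = ρVD/μ, so Darcy-Weisbach reduces to ΔP = 32μLV/D². Solving for V: V = ΔP·D²/(32μL) = 2105·(0.04092)²/(32·0.00434·308.7) = 0.08221 m/s.
Check: Re = ρVD/μ = 840.8·0.08221·0.04092/0.00434 = 651.8 < 2300, so the laminar assumption holds.

V ≈ 0.08221 m/s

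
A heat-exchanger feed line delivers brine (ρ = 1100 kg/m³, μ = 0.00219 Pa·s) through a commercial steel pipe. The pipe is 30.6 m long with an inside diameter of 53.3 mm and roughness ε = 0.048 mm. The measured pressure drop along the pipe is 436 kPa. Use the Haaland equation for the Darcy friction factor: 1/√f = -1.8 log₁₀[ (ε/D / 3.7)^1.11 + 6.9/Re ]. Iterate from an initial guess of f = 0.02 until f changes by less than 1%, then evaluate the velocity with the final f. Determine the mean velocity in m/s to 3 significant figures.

V ≈ 8.23 m/s

Rearranging Darcy-Weisbach: V = √(2·ΔP·D/(f·L·ρ)). With ε/D = 4.8e-05/0.0533 = 0.000901, iterate starting from f = 0.02:
  f = 0.02 → V = √(2·4.36e+05·0.0533/(0.02·30.6·1100)) = 8.309 m/s; Re = ρVD/μ = 2.224e+05; f → 0.02038
  f = 0.02038 → V = 8.23 m/s; Re = 2.203e+05; f → 0.02039
Converged (Δf/f < 1%). With the final f = 0.02039: V = √(2·4.36e+05·0.0533/(0.02039·30.6·1100)) = 8.228 m/s.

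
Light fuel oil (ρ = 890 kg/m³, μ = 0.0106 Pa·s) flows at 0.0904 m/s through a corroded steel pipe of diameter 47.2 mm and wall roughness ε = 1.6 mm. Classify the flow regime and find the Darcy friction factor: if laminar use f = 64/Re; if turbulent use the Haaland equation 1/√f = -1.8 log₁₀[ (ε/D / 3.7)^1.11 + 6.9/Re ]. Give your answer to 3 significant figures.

f ≈ 0.179

Re = ρVD/μ = 890·0.0904·0.0472/0.0106 = 358.3.
Re < 2300 → laminar, so f = 64/Re = 0.1786 (roughness is irrelevant in laminar flow).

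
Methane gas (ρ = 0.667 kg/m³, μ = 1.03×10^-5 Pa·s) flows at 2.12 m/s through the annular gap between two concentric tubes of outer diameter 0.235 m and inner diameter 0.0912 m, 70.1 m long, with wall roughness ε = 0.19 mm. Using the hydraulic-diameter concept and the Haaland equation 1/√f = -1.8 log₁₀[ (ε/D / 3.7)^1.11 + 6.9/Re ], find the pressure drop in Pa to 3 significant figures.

ΔP ≈ 20.7 Pa

Hydraulic diameter D_h = 4A/P = D_o - D_i = 0.235 - 0.0912 = 0.1438 m.
Re = ρVD_h/μ = 0.667·2.12·0.1438/1.03e-05 = 1.974e+04.
ε/D_h = 0.00019/0.1438 = 0.00132; Haaland gives 1/√f = -1.8 log₁₀[0.000149+0.00035] = 5.944, so f = 0.0283.
ΔP = f(L/D_h)(ρV²/2) = 0.0283·70.1/0.1438·1.499 = 20.68 Pa.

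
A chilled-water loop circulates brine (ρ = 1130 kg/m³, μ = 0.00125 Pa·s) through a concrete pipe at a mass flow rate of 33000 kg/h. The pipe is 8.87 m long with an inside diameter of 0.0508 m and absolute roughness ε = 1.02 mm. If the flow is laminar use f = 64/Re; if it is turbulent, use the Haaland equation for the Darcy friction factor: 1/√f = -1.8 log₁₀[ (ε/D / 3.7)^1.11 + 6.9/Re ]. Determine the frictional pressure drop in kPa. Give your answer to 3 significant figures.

ṁ = 33000 kg/h = 33000/3600 = 9.167 kg/s.
A = πD²/4 = π(0.0508)²/4 = 0.002027 m²; mean velocity V = ṁ/(ρA) = 9.167/(1130 · 0.002027) = 4.002 m/s.
Reynolds number Re = ρVD/μ = 1130 · 4.002 · 0.0508 / 0.00125 = 1.838e+05.
Re > 4000 → turbulent. Relative roughness ε/D = 0.00102/0.0508 = 0.0201. Haaland: 1/√f = -1.8 log₁₀[(0.0201/3.7)^1.11 + 6.9/1.838e+05] = -1.8 log₁₀[0.00306 + 3.75e-05] = 4.517, so f = 0.04901.
Darcy-Weisbach: ΔP = f(L/D)(ρV²/2) = 0.04901·(8.87/0.0508)·(1130·4.002²/2) = 0.04901·174.6·9051 = 7.746e+04 Pa.
ΔP = 7.746e+04 Pa = 77.5 kPa.

ΔP ≈ 77.5 kPa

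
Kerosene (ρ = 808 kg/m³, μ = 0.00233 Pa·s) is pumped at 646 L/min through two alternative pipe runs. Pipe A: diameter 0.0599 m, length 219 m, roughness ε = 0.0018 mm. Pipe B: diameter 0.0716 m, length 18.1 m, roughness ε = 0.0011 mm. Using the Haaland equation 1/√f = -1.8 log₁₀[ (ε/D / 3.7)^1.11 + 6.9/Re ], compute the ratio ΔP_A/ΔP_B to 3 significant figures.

Pipe A: V = Q/A = 0.01077/0.002818 = 3.821 m/s; Re = 7.936e+04; ε/D = 3.01e-05; Haaland → f = 0.01882; ΔP_A = f(L/D)(ρV²/2) = 4.058e+05 Pa.
Pipe B: V = Q/A = 0.01077/0.004026 = 2.674 m/s; Re = 6.639e+04; ε/D = 1.54e-05; Haaland → f = 0.0195; ΔP_B = f(L/D)(ρV²/2) = 1.424e+04 Pa.
ΔP_A/ΔP_B = 4.058e+05/1.424e+04 = 28.5.

ΔP_A/ΔP_B ≈ 28.5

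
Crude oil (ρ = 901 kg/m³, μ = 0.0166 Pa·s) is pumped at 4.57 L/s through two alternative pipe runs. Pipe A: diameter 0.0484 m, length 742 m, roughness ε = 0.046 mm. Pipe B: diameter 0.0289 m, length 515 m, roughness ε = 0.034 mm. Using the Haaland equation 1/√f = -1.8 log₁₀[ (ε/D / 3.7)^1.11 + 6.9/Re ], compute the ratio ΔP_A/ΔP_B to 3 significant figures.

Pipe A: V = Q/A = 0.00457/0.00184 = 2.484 m/s; Re = 6525; ε/D = 0.00095; Haaland → f = 0.03582; ΔP_A = f(L/D)(ρV²/2) = 1.527e+06 Pa.
Pipe B: V = Q/A = 0.00457/0.000656 = 6.967 m/s; Re = 1.093e+04; ε/D = 0.00118; Haaland → f = 0.03175; ΔP_B = f(L/D)(ρV²/2) = 1.237e+07 Pa.
ΔP_A/ΔP_B = 1.527e+06/1.237e+07 = 0.123.

ΔP_A/ΔP_B ≈ 0.123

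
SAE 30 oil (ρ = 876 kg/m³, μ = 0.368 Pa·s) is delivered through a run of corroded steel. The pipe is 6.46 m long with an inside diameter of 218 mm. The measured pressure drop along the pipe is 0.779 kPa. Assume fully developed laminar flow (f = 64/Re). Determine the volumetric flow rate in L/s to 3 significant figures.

For laminar flow, f = 64/Re with Re = ρVD/μ, so Darcy-Weisbach reduces to ΔP = 32μLV/D². Solving for V: V = ΔP·D²/(32μL) = 779·(0.218)²/(32·0.368·6.46) = 0.4867 m/s.
Check: Re = ρVD/μ = 876·0.4867·0.218/0.368 = 252.5 < 2300, so the laminar assumption holds.
Q = V·A = 0.4867·(π/4·0.218²) = 0.01816 m³/s = 18.2 L/s.

Q ≈ 18.2 L/s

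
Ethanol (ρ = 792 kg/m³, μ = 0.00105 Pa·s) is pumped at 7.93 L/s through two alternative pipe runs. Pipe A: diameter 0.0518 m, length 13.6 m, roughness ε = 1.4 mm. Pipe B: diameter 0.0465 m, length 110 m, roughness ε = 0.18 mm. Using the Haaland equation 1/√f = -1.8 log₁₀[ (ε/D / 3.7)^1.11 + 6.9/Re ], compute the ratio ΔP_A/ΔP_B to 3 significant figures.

Pipe A: V = Q/A = 0.00793/0.002107 = 3.763 m/s; Re = 1.47e+05; ε/D = 0.027; Haaland → f = 0.0551; ΔP_A = f(L/D)(ρV²/2) = 8.112e+04 Pa.
Pipe B: V = Q/A = 0.00793/0.001698 = 4.67 m/s; Re = 1.638e+05; ε/D = 0.00387; Haaland → f = 0.02882; ΔP_B = f(L/D)(ρV²/2) = 5.887e+05 Pa.
ΔP_A/ΔP_B = 8.112e+04/5.887e+05 = 0.138.

ΔP_A/ΔP_B ≈ 0.138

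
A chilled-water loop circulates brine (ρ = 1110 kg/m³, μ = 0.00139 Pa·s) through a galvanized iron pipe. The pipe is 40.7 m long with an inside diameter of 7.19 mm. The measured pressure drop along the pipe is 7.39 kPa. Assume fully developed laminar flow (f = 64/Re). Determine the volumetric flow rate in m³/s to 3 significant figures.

Q ≈ 8.57×10^-6 m³/s

For laminar flow, f = 64/Re with Re = ρVD/μ, so Darcy-Weisbach reduces to ΔP = 32μLV/D². Solving for V: V = ΔP·D²/(32μL) = 7390·(0.00719)²/(32·0.00139·40.7) = 0.211 m/s.
Check: Re = ρVD/μ = 1110·0.211·0.00719/0.00139 = 1212 < 2300, so the laminar assumption holds.
Q = V·A = 0.211·(π/4·0.00719²) = 8.568e-06 m³/s = 8.57×10^-6 m³/s.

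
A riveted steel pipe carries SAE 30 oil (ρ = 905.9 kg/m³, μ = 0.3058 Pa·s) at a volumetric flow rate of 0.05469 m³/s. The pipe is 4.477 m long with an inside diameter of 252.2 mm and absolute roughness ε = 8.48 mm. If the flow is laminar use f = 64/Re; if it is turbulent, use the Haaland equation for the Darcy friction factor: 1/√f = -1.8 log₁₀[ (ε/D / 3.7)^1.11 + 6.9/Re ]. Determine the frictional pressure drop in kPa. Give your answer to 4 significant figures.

ΔP ≈ 0.7541 kPa

Cross-sectional area A = πD²/4 = π(0.2522)²/4 = 0.04996 m²; mean velocity V = Q/A = 0.05469/0.04996 = 1.095 m/s.
Reynolds number Re = ρVD/μ = 905.9 · 1.095 · 0.2522 / 0.306 = 817.9.
Re < 2300 → laminar flow, so f = 64/Re = 64/817.9 = 0.07825 (the turbulent correlation is not needed).
Darcy-Weisbach: ΔP = f(L/D)(ρV²/2) = 0.07825·(4.477/0.2522)·(905.9·1.095²/2) = 0.07825·17.75·542.9 = 754.1 Pa.
ΔP = 754.1 Pa = 0.7541 kPa.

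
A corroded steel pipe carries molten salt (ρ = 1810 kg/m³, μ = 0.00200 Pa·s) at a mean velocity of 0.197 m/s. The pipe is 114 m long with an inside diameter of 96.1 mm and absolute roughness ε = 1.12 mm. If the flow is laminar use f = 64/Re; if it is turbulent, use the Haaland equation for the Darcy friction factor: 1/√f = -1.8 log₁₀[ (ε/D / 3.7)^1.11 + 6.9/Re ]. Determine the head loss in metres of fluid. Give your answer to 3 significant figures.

Reynolds number Re = ρVD/μ = 1810 · 0.197 · 0.0961 / 0.002 = 1.713e+04.
Re > 4000 → turbulent. Relative roughness ε/D = 0.00112/0.0961 = 0.0117. Haaland: 1/√f = -1.8 log₁₀[(0.0117/3.7)^1.11 + 6.9/1.713e+04] = -1.8 log₁₀[0.00167 + 0.000403] = 4.83, so f = 0.04287.
Darcy-Weisbach: ΔP = f(L/D)(ρV²/2) = 0.04287·(114/0.0961)·(1810·0.197²/2) = 0.04287·1186·35.12 = 1786 Pa.
Head loss h_f = ΔP/(ρg) = 1786/(1810·9.81) = 0.101 m.

h_f ≈ 0.101 m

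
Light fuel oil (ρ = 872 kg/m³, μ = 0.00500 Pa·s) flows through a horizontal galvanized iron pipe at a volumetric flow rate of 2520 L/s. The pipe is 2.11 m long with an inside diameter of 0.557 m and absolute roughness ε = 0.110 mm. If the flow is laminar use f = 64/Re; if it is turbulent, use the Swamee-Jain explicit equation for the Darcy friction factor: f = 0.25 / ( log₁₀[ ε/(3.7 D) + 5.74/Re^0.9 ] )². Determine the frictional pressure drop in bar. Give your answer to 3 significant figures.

ΔP ≈ 0.0260 bar

Q = 2520 L/s = 2520/1000 = 2.52 m³/s.
Cross-sectional area A = πD²/4 = π(0.557)²/4 = 0.2437 m²; mean velocity V = Q/A = 2.52/0.2437 = 10.34 m/s.
Reynolds number Re = ρVD/μ = 872 · 10.34 · 0.557 / 0.005 = 1.005e+06.
Re > 4000 → turbulent. Relative roughness ε/D = 0.00011/0.557 = 0.000197. Swamee-Jain: f = 0.25/(log₁₀[0.000197/3.7 + 5.74/1.005e+06^0.9])² = 0.25/(log₁₀[5.34e-05 + 2.28e-05])² = 0.25/(-4.118)² = 0.01474.
Darcy-Weisbach: ΔP = f(L/D)(ρV²/2) = 0.01474·(2.11/0.557)·(872·10.34²/2) = 0.01474·3.788·4.663e+04 = 2604 Pa.
ΔP = 2604 Pa = 0.0260 bar.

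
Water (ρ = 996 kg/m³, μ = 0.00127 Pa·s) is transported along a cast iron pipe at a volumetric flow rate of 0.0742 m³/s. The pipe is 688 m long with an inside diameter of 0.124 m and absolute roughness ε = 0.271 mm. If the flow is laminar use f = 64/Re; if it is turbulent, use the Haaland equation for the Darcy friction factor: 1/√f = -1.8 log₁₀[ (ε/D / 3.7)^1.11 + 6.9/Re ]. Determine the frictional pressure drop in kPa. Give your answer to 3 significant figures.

ΔP ≈ 2530 kPa

Cross-sectional area A = πD²/4 = π(0.124)²/4 = 0.01208 m²; mean velocity V = Q/A = 0.0742/0.01208 = 6.144 m/s.
Reynolds number Re = ρVD/μ = 996 · 6.144 · 0.124 / 0.00127 = 5.975e+05.
Re > 4000 → turbulent. Relative roughness ε/D = 0.000271/0.124 = 0.00219. Haaland: 1/√f = -1.8 log₁₀[(0.00219/3.7)^1.11 + 6.9/5.975e+05] = -1.8 log₁₀[0.000261 + 1.15e-05] = 6.417, so f = 0.02429.
Darcy-Weisbach: ΔP = f(L/D)(ρV²/2) = 0.02429·(688/0.124)·(996·6.144²/2) = 0.02429·5548·1.88e+04 = 2.533e+06 Pa.
ΔP = 2.533e+06 Pa = 2530 kPa.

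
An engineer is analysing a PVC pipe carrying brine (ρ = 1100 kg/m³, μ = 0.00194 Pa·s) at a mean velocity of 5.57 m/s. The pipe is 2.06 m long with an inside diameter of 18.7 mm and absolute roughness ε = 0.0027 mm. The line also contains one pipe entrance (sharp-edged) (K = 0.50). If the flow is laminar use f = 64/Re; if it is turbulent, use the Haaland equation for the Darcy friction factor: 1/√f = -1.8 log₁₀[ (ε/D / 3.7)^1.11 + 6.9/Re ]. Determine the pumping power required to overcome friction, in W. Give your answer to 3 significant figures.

P ≈ 71.8 W

Reynolds number Re = ρVD/μ = 1100 · 5.57 · 0.0187 / 0.00194 = 5.906e+04.
Re > 4000 → turbulent. Relative roughness ε/D = 2.7e-06/0.0187 = 0.000144. Haaland: 1/√f = -1.8 log₁₀[(0.000144/3.7)^1.11 + 6.9/5.906e+04] = -1.8 log₁₀[1.28e-05 + 0.000117] = 6.997, so f = 0.02042.
Total minor-loss coefficient ΣK = 1·0.5 = 0.5.
ΔP = [f·L/D + ΣK]·(ρV²/2) = [0.02042·2.06/0.0187 + 0.5]·(1100·5.57²/2) = [2.25 + 0.5]·1.706e+04 = 4.692e+04 Pa.
Q = V·A = 5.57·0.0002746 = 0.00153 m³/s.
Pumping power P = QΔP = 0.00153·4.692e+04 = 71.78 W = 71.8 W.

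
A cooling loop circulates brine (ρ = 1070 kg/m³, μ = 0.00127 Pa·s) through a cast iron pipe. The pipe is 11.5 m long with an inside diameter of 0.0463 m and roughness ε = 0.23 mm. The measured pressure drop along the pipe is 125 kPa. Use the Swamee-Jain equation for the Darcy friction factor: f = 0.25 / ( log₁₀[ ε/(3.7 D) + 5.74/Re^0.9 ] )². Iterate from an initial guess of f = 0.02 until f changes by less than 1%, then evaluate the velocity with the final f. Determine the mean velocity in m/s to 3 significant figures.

Rearranging Darcy-Weisbach: V = √(2·ΔP·D/(f·L·ρ)). With ε/D = 0.00023/0.0463 = 0.00497, iterate starting from f = 0.02:
  f = 0.02 → V = √(2·1.25e+05·0.0463/(0.02·11.5·1070)) = 6.858 m/s; Re = ρVD/μ = 2.675e+05; f → 0.03081
  f = 0.03081 → V = 5.525 m/s; Re = 2.155e+05; f → 0.03092
Converged (Δf/f < 1%). With the final f = 0.03092: V = √(2·1.25e+05·0.0463/(0.03092·11.5·1070)) = 5.516 m/s.

V ≈ 5.52 m/s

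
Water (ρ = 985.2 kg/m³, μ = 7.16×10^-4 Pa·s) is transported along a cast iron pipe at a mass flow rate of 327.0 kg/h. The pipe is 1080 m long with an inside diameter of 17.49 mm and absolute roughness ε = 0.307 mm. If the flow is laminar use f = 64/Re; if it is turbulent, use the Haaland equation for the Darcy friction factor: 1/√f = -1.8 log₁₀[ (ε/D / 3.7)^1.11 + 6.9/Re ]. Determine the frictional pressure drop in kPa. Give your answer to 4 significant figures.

ṁ = 327.0 kg/h = 327.0/3600 = 0.09083 kg/s.
A = πD²/4 = π(0.01749)²/4 = 0.0002403 m²; mean velocity V = ṁ/(ρA) = 0.09083/(985.2 · 0.0002403) = 0.3838 m/s.
Reynolds number Re = ρVD/μ = 985.2 · 0.3838 · 0.01749 / 0.000716 = 9235.
Re > 4000 → turbulent. Relative roughness ε/D = 0.000307/0.01749 = 0.0176. Haaland: 1/√f = -1.8 log₁₀[(0.0176/3.7)^1.11 + 6.9/9235] = -1.8 log₁₀[0.00263 + 0.000747] = 4.448, so f = 0.05055.
Darcy-Weisbach: ΔP = f(L/D)(ρV²/2) = 0.05055·(1080/0.01749)·(985.2·0.3838²/2) = 0.05055·6.175e+04·72.54 = 2.264e+05 Pa.
ΔP = 2.264e+05 Pa = 226.4 kPa.

ΔP ≈ 226.4 kPa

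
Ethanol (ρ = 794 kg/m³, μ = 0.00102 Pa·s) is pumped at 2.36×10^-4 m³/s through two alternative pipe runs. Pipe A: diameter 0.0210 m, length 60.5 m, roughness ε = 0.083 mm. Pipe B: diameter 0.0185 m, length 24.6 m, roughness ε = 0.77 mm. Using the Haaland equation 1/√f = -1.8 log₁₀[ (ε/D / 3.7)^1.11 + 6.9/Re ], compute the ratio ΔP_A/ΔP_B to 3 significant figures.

ΔP_A/ΔP_B ≈ 0.680

Pipe A: V = Q/A = 0.000236/0.0003464 = 0.6814 m/s; Re = 1.114e+04; ε/D = 0.00395; Haaland → f = 0.03547; ΔP_A = f(L/D)(ρV²/2) = 1.884e+04 Pa.
Pipe B: V = Q/A = 0.000236/0.0002688 = 0.878 m/s; Re = 1.264e+04; ε/D = 0.0416; Haaland → f = 0.06803; ΔP_B = f(L/D)(ρV²/2) = 2.768e+04 Pa.
ΔP_A/ΔP_B = 1.884e+04/2.768e+04 = 0.680.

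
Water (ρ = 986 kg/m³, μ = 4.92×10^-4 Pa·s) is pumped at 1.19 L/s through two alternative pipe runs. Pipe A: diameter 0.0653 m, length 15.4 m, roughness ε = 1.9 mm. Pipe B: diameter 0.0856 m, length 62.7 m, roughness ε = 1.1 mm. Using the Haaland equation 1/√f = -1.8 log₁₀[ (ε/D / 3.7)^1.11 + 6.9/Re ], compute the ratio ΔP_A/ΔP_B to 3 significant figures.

Pipe A: V = Q/A = 0.00119/0.003349 = 0.3553 m/s; Re = 4.65e+04; ε/D = 0.0291; Haaland → f = 0.05724; ΔP_A = f(L/D)(ρV²/2) = 840.3 Pa.
Pipe B: V = Q/A = 0.00119/0.005755 = 0.2068 m/s; Re = 3.547e+04; ε/D = 0.0129; Haaland → f = 0.04276; ΔP_B = f(L/D)(ρV²/2) = 660.2 Pa.
ΔP_A/ΔP_B = 840.3/660.2 = 1.27.

ΔP_A/ΔP_B ≈ 1.27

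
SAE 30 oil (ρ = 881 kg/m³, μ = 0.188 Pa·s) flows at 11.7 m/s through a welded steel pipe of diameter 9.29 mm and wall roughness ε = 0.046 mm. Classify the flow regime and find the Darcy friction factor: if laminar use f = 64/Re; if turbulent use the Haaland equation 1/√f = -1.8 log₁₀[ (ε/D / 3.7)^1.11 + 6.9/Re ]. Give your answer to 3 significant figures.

Re = ρVD/μ = 881·11.7·0.00929/0.188 = 509.4.
Re < 2300 → laminar, so f = 64/Re = 0.1256 (roughness is irrelevant in laminar flow).

f ≈ 0.126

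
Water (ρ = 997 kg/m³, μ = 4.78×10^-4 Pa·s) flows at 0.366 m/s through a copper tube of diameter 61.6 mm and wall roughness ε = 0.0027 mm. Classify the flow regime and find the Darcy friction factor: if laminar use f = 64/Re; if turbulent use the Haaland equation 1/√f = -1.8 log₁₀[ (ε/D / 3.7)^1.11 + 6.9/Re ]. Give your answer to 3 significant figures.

f ≈ 0.0211

Re = ρVD/μ = 997·0.366·0.0616/0.000478 = 4.703e+04.
Re > 4000 → turbulent. ε/D = 2.7e-06/0.0616 = 4.38e-05; Haaland: 1/√f = -1.8 log₁₀[3.4e-06 + 0.000147] = 6.882, so f = 0.02111.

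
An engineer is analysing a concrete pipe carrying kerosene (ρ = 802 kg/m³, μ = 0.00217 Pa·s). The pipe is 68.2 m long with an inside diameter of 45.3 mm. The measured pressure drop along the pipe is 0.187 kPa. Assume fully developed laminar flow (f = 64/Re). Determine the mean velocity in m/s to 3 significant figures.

V ≈ 0.0810 m/s

For laminar flow, f = 64/Re with Re = ρVD/μ, so Darcy-Weisbach reduces to ΔP = 32μLV/D². Solving for V: V = ΔP·D²/(32μL) = 187·(0.0453)²/(32·0.00217·68.2) = 0.08103 m/s.
Check: Re = ρVD/μ = 802·0.08103·0.0453/0.00217 = 1357 < 2300, so the laminar assumption holds.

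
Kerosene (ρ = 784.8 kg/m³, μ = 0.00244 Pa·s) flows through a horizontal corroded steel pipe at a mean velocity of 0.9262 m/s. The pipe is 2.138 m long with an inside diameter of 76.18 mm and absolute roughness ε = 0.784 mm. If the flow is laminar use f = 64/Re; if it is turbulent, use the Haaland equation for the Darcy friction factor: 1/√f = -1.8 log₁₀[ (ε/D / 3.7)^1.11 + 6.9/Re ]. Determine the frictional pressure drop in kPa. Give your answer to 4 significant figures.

ΔP ≈ 0.3843 kPa

Reynolds number Re = ρVD/μ = 784.8 · 0.9262 · 0.07618 / 0.00244 = 2.269e+04.
Re > 4000 → turbulent. Relative roughness ε/D = 0.000784/0.07618 = 0.0103. Haaland: 1/√f = -1.8 log₁₀[(0.0103/3.7)^1.11 + 6.9/2.269e+04] = -1.8 log₁₀[0.00146 + 0.000304] = 4.958, so f = 0.04068.
Darcy-Weisbach: ΔP = f(L/D)(ρV²/2) = 0.04068·(2.138/0.07618)·(784.8·0.9262²/2) = 0.04068·28.07·336.6 = 384.3 Pa.
ΔP = 384.3 Pa = 0.3843 kPa.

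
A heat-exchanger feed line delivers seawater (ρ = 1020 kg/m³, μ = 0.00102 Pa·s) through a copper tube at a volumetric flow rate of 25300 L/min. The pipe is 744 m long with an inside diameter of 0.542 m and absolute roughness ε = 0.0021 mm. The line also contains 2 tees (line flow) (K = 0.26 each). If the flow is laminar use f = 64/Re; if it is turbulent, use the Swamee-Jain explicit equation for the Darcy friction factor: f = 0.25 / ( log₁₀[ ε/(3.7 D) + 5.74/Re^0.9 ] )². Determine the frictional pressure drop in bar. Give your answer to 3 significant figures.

ΔP ≈ 0.283 bar

Q = 25300 L/min = 25300/60000 = 0.4217 m³/s.
Cross-sectional area A = πD²/4 = π(0.542)²/4 = 0.2307 m²; mean velocity V = Q/A = 0.4217/0.2307 = 1.828 m/s.
Reynolds number Re = ρVD/μ = 1020 · 1.828 · 0.542 / 0.00102 = 9.906e+05.
Re > 4000 → turbulent. Relative roughness ε/D = 2.1e-06/0.542 = 3.87e-06. Swamee-Jain: f = 0.25/(log₁₀[3.87e-06/3.7 + 5.74/9.906e+05^0.9])² = 0.25/(log₁₀[1.05e-06 + 2.3e-05])² = 0.25/(-4.618)² = 0.01172.
Total minor-loss coefficient ΣK = 2·0.26 = 0.52.
ΔP = [f·L/D + ΣK]·(ρV²/2) = [0.01172·744/0.542 + 0.52]·(1020·1.828²/2) = [16.09 + 0.52]·1703 = 2.83e+04 Pa.
ΔP = 2.83e+04 Pa = 0.283 bar.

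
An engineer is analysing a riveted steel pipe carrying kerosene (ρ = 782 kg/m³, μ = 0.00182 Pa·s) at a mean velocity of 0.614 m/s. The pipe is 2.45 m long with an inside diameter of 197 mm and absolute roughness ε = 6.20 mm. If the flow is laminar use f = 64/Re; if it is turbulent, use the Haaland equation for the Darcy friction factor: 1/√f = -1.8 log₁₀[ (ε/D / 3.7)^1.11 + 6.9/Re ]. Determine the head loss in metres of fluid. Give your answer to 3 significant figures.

h_f ≈ 0.0141 m

Reynolds number Re = ρVD/μ = 782 · 0.614 · 0.197 / 0.00182 = 5.197e+04.
Re > 4000 → turbulent. Relative roughness ε/D = 0.0062/0.197 = 0.0315. Haaland: 1/√f = -1.8 log₁₀[(0.0315/3.7)^1.11 + 6.9/5.197e+04] = -1.8 log₁₀[0.00503 + 0.000133] = 4.116, so f = 0.05902.
Darcy-Weisbach: ΔP = f(L/D)(ρV²/2) = 0.05902·(2.45/0.197)·(782·0.614²/2) = 0.05902·12.44·147.4 = 108.2 Pa.
Head loss h_f = ΔP/(ρg) = 108.2/(782·9.81) = 0.0141 m.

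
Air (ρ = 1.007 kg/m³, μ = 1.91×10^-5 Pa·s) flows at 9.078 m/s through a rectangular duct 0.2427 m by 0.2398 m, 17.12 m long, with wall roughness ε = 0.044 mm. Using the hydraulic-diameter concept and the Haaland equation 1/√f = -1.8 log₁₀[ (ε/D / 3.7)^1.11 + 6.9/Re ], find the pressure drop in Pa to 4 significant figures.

Hydraulic diameter D_h = 4A/P = 4·(0.2427·0.2398)/(2·(0.2427+0.2398)) = 0.2328/0.965 = 0.2412 m.
Re = ρVD_h/μ = 1.007·9.078·0.2412/1.91e-05 = 1.155e+05.
ε/D_h = 4.4e-05/0.2412 = 0.000182; Haaland gives 1/√f = -1.8 log₁₀[1.66e-05+5.98e-05] = 7.411, so f = 0.01821.
ΔP = f(L/D_h)(ρV²/2) = 0.01821·17.12/0.2412·41.49 = 53.61 Pa.

ΔP ≈ 53.61 Pa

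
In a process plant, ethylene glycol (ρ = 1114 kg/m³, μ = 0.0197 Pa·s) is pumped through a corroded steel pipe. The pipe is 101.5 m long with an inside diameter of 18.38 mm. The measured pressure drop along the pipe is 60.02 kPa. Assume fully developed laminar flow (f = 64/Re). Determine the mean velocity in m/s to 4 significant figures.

For laminar flow, f = 64/Re with Re = ρVD/μ, so Darcy-Weisbach reduces to ΔP = 32μLV/D². Solving for V: V = ΔP·D²/(32μL) = 6.002e+04·(0.01838)²/(32·0.0197·101.5) = 0.3169 m/s.
Check: Re = ρVD/μ = 1114·0.3169·0.01838/0.0197 = 329.4 < 2300, so the laminar assumption holds.

V ≈ 0.3169 m/s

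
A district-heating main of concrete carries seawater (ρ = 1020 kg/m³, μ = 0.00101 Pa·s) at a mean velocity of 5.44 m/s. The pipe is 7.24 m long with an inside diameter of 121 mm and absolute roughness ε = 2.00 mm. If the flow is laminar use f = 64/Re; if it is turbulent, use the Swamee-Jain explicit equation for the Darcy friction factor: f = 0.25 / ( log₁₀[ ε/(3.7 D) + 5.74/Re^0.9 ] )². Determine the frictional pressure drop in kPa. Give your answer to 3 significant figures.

Reynolds number Re = ρVD/μ = 1020 · 5.44 · 0.121 / 0.00101 = 6.648e+05.
Re > 4000 → turbulent. Relative roughness ε/D = 0.002/0.121 = 0.0165. Swamee-Jain: f = 0.25/(log₁₀[0.0165/3.7 + 5.74/6.648e+05^0.9])² = 0.25/(log₁₀[0.00447 + 3.3e-05])² = 0.25/(-2.347)² = 0.04539.
Darcy-Weisbach: ΔP = f(L/D)(ρV²/2) = 0.04539·(7.24/0.121)·(1020·5.44²/2) = 0.04539·59.83·1.509e+04 = 4.099e+04 Pa.
ΔP = 4.099e+04 Pa = 41.0 kPa.

ΔP ≈ 41.0 kPa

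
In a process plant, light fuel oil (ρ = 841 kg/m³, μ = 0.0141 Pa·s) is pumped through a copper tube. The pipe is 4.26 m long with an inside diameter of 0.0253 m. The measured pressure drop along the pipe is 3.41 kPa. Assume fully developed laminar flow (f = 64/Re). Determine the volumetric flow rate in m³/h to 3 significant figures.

For laminar flow, f = 64/Re with Re = ρVD/μ, so Darcy-Weisbach reduces to ΔP = 32μLV/D². Solving for V: V = ΔP·D²/(32μL) = 3410·(0.0253)²/(32·0.0141·4.26) = 1.136 m/s.
Check: Re = ρVD/μ = 841·1.136·0.0253/0.0141 = 1714 < 2300, so the laminar assumption holds.
Q = V·A = 1.136·(π/4·0.0253²) = 0.0005709 m³/s = 2.06 m³/h.

Q ≈ 2.06 m³/h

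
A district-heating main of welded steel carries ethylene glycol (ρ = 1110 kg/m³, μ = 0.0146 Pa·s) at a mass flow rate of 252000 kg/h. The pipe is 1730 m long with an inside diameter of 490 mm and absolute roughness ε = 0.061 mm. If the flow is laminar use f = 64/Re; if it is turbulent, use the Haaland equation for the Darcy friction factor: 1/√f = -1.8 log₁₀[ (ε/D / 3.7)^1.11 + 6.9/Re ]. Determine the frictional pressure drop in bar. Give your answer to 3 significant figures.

ΔP ≈ 0.0641 bar

ṁ = 252000 kg/h = 252000/3600 = 70 kg/s.
A = πD²/4 = π(0.49)²/4 = 0.1886 m²; mean velocity V = ṁ/(ρA) = 70/(1110 · 0.1886) = 0.3344 m/s.
Reynolds number Re = ρVD/μ = 1110 · 0.3344 · 0.49 / 0.0146 = 1.246e+04.
Re > 4000 → turbulent. Relative roughness ε/D = 6.1e-05/0.49 = 0.000124. Haaland: 1/√f = -1.8 log₁₀[(0.000124/3.7)^1.11 + 6.9/1.246e+04] = -1.8 log₁₀[1.08e-05 + 0.000554] = 5.847, so f = 0.02925.
Darcy-Weisbach: ΔP = f(L/D)(ρV²/2) = 0.02925·(1730/0.49)·(1110·0.3344²/2) = 0.02925·3531·62.07 = 6411 Pa.
ΔP = 6411 Pa = 0.0641 bar.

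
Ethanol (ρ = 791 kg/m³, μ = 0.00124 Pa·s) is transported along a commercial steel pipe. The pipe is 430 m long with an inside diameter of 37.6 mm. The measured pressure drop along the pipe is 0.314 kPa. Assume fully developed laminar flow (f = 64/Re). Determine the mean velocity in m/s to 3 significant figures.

For laminar flow, f = 64/Re with Re = ρVD/μ, so Darcy-Weisbach reduces to ΔP = 32μLV/D². Solving for V: V = ΔP·D²/(32μL) = 314·(0.0376)²/(32·0.00124·430) = 0.02602 m/s.
Check: Re = ρVD/μ = 791·0.02602·0.0376/0.00124 = 624 < 2300, so the laminar assumption holds.

V ≈ 0.0260 m/s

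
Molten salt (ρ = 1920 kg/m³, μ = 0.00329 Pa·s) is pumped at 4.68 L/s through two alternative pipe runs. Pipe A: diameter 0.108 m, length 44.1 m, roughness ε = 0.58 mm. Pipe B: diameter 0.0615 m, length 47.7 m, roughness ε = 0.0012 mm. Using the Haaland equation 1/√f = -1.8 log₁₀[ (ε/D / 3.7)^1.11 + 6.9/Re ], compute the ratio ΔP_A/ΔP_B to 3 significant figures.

Pipe A: V = Q/A = 0.00468/0.009161 = 0.5109 m/s; Re = 3.22e+04; ε/D = 0.00537; Haaland → f = 0.0335; ΔP_A = f(L/D)(ρV²/2) = 3427 Pa.
Pipe B: V = Q/A = 0.00468/0.002971 = 1.575 m/s; Re = 5.654e+04; ε/D = 1.95e-05; Haaland → f = 0.0202; ΔP_B = f(L/D)(ρV²/2) = 3.734e+04 Pa.
ΔP_A/ΔP_B = 3427/3.734e+04 = 0.0918.

ΔP_A/ΔP_B ≈ 0.0918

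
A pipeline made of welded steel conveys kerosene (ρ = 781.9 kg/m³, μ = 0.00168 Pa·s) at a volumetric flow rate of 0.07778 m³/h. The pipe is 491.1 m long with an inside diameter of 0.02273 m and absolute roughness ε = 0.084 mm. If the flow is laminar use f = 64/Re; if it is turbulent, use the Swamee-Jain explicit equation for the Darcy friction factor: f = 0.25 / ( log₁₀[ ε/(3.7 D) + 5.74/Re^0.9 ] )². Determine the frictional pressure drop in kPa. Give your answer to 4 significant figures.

Q = 0.07778 m³/h = 0.07778/3600 = 2.161e-05 m³/s.
Cross-sectional area A = πD²/4 = π(0.02273)²/4 = 0.0004058 m²; mean velocity V = Q/A = 2.161e-05/0.0004058 = 0.05324 m/s.
Reynolds number Re = ρVD/μ = 781.9 · 0.05324 · 0.02273 / 0.00168 = 563.3.
Re < 2300 → laminar flow, so f = 64/Re = 64/563.3 = 0.1136 (the turbulent correlation is not needed).
Darcy-Weisbach: ΔP = f(L/D)(ρV²/2) = 0.1136·(491.1/0.02273)·(781.9·0.05324²/2) = 0.1136·2.161e+04·1.108 = 2721 Pa.
ΔP = 2721 Pa = 2.721 kPa.

ΔP ≈ 2.721 kPa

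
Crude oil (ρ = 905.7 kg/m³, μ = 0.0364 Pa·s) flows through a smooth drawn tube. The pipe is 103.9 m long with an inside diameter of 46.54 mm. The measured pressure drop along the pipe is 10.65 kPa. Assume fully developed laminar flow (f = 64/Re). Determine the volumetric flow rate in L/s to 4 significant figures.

For laminar flow, f = 64/Re with Re = ρVD/μ, so Darcy-Weisbach reduces to ΔP = 32μLV/D². Solving for V: V = ΔP·D²/(32μL) = 1.065e+04·(0.04654)²/(32·0.0364·103.9) = 0.1906 m/s.
Check: Re = ρVD/μ = 905.7·0.1906·0.04654/0.0364 = 220.7 < 2300, so the laminar assumption holds.
Q = V·A = 0.1906·(π/4·0.04654²) = 0.0003242 m³/s = 0.3242 L/s.

Q ≈ 0.3242 L/s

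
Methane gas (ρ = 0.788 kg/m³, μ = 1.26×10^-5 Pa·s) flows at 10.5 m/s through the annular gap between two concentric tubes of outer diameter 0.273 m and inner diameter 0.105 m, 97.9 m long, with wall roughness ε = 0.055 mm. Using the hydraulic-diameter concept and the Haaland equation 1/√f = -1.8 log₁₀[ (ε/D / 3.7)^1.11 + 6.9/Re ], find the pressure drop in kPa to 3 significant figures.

Hydraulic diameter D_h = 4A/P = D_o - D_i = 0.273 - 0.105 = 0.168 m.
Re = ρVD_h/μ = 0.788·10.5·0.168/1.26e-05 = 1.103e+05.
ε/D_h = 5.5e-05/0.168 = 0.000327; Haaland gives 1/√f = -1.8 log₁₀[3.17e-05+6.25e-05] = 7.246, so f = 0.01904.
ΔP = f(L/D_h)(ρV²/2) = 0.01904·97.9/0.168·43.44 = 482.1 Pa.
ΔP = 0.482 kPa.

ΔP ≈ 0.482 kPa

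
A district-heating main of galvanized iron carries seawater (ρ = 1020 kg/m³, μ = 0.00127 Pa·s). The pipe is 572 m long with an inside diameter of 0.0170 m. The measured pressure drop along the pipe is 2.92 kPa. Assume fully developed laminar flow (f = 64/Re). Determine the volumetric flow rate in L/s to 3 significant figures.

Q ≈ 0.00824 L/s

For laminar flow, f = 64/Re with Re = ρVD/μ, so Darcy-Weisbach reduces to ΔP = 32μLV/D². Solving for V: V = ΔP·D²/(32μL) = 2920·(0.017)²/(32·0.00127·572) = 0.0363 m/s.
Check: Re = ρVD/μ = 1020·0.0363·0.017/0.00127 = 495.7 < 2300, so the laminar assumption holds.
Q = V·A = 0.0363·(π/4·0.017²) = 8.24e-06 m³/s = 0.00824 L/s.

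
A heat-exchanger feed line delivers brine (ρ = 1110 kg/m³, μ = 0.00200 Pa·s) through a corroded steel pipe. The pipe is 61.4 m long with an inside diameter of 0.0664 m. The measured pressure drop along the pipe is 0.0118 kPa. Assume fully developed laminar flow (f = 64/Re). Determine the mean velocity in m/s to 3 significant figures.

V ≈ 0.0132 m/s

For laminar flow, f = 64/Re with Re = ρVD/μ, so Darcy-Weisbach reduces to ΔP = 32μLV/D². Solving for V: V = ΔP·D²/(32μL) = 11.8·(0.0664)²/(32·0.002·61.4) = 0.01324 m/s.
Check: Re = ρVD/μ = 1110·0.01324·0.0664/0.002 = 487.9 < 2300, so the laminar assumption holds.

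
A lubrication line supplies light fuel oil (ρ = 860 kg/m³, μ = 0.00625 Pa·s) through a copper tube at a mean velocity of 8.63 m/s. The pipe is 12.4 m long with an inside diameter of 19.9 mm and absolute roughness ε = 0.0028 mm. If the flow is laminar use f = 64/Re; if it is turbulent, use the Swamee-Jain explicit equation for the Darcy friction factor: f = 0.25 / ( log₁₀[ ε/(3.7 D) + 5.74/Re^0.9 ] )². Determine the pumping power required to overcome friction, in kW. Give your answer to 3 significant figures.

P ≈ 1.35 kW

Reynolds number Re = ρVD/μ = 860 · 8.63 · 0.0199 / 0.00625 = 2.363e+04.
Re > 4000 → turbulent. Relative roughness ε/D = 2.8e-06/0.0199 = 0.000141. Swamee-Jain: f = 0.25/(log₁₀[0.000141/3.7 + 5.74/2.363e+04^0.9])² = 0.25/(log₁₀[3.8e-05 + 0.000665])² = 0.25/(-3.153)² = 0.02515.
Darcy-Weisbach: ΔP = f(L/D)(ρV²/2) = 0.02515·(12.4/0.0199)·(860·8.63²/2) = 0.02515·623.1·3.203e+04 = 5.018e+05 Pa.
Q = V·A = 8.63·0.000311 = 0.002684 m³/s.
Pumping power P = QΔP = 0.002684·5.018e+05 = 1347 W = 1.35 kW.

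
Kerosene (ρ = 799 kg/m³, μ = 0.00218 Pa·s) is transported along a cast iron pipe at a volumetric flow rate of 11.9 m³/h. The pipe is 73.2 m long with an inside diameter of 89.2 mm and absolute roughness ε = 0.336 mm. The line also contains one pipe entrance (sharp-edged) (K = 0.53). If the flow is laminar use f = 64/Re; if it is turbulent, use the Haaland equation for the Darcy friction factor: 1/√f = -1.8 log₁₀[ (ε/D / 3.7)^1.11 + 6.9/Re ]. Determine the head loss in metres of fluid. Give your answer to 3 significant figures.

Q = 11.9 m³/h = 11.9/3600 = 0.003306 m³/s.
Cross-sectional area A = πD²/4 = π(0.0892)²/4 = 0.006249 m²; mean velocity V = Q/A = 0.003306/0.006249 = 0.529 m/s.
Reynolds number Re = ρVD/μ = 799 · 0.529 · 0.0892 / 0.00218 = 1.729e+04.
Re > 4000 → turbulent. Relative roughness ε/D = 0.000336/0.0892 = 0.00377. Haaland: 1/√f = -1.8 log₁₀[(0.00377/3.7)^1.11 + 6.9/1.729e+04] = -1.8 log₁₀[0.000477 + 0.000399] = 5.503, so f = 0.03302.
Total minor-loss coefficient ΣK = 1·0.53 = 0.53.
ΔP = [f·L/D + ΣK]·(ρV²/2) = [0.03302·73.2/0.0892 + 0.53]·(799·0.529²/2) = [27.09 + 0.53]·111.8 = 3088 Pa.
Head loss h_f = ΔP/(ρg) = 3088/(799·9.81) = 0.394 m.

h_f ≈ 0.394 m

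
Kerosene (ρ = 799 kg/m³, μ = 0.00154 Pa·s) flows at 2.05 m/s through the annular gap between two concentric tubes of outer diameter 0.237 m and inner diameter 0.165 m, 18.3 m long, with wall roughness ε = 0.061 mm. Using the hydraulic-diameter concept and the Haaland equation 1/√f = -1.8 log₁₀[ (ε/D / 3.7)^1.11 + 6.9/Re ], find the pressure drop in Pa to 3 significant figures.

ΔP ≈ 9410 Pa

Hydraulic diameter D_h = 4A/P = D_o - D_i = 0.237 - 0.165 = 0.072 m.
Re = ρVD_h/μ = 799·2.05·0.072/0.00154 = 7.658e+04.
ε/D_h = 6.1e-05/0.072 = 0.000847; Haaland gives 1/√f = -1.8 log₁₀[9.11e-05+9.01e-05] = 6.735, so f = 0.02204.
ΔP = f(L/D_h)(ρV²/2) = 0.02204·18.3/0.072·1679 = 9406 Pa.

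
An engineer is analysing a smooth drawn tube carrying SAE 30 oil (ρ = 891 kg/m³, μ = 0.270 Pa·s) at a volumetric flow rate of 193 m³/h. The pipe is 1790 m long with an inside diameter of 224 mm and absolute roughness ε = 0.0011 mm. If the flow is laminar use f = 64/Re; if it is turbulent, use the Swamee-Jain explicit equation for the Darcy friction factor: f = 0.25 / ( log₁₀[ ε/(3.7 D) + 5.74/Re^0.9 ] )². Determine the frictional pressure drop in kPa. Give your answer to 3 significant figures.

ΔP ≈ 419 kPa

Q = 193 m³/h = 193/3600 = 0.05361 m³/s.
Cross-sectional area A = πD²/4 = π(0.224)²/4 = 0.03941 m²; mean velocity V = Q/A = 0.05361/0.03941 = 1.36 m/s.
Reynolds number Re = ρVD/μ = 891 · 1.36 · 0.224 / 0.27 = 1006.
Re < 2300 → laminar flow, so f = 64/Re = 64/1006 = 0.06364 (the turbulent correlation is not needed).
Darcy-Weisbach: ΔP = f(L/D)(ρV²/2) = 0.06364·(1790/0.224)·(891·1.36²/2) = 0.06364·7991·824.5 = 4.193e+05 Pa.
ΔP = 4.193e+05 Pa = 419 kPa.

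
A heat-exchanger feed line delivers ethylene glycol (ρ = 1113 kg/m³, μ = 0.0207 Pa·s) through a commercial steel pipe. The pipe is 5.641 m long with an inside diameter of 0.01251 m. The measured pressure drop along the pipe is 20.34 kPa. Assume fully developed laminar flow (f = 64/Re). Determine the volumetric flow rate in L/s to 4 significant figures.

For laminar flow, f = 64/Re with Re = ρVD/μ, so Darcy-Weisbach reduces to ΔP = 32μLV/D². Solving for V: V = ΔP·D²/(32μL) = 2.034e+04·(0.01251)²/(32·0.0207·5.641) = 0.8519 m/s.
Check: Re = ρVD/μ = 1113·0.8519·0.01251/0.0207 = 573 < 2300, so the laminar assumption holds.
Q = V·A = 0.8519·(π/4·0.01251²) = 0.0001047 m³/s = 0.1047 L/s.

Q ≈ 0.1047 L/s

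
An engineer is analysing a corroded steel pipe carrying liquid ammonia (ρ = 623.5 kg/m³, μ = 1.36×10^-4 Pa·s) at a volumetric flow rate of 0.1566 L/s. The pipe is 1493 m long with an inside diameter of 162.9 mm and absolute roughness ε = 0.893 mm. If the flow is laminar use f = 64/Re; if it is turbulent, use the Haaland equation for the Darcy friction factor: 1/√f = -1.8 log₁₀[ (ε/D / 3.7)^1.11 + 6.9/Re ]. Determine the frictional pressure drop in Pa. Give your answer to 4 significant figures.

Q = 0.1566 L/s = 0.1566/1000 = 0.0001566 m³/s.
Cross-sectional area A = πD²/4 = π(0.1629)²/4 = 0.02084 m²; mean velocity V = Q/A = 0.0001566/0.02084 = 0.007514 m/s.
Reynolds number Re = ρVD/μ = 623.5 · 0.007514 · 0.1629 / 0.000136 = 5611.
Re > 4000 → turbulent. Relative roughness ε/D = 0.000893/0.1629 = 0.00548. Haaland: 1/√f = -1.8 log₁₀[(0.00548/3.7)^1.11 + 6.9/5611] = -1.8 log₁₀[0.000724 + 0.00123] = 4.877, so f = 0.04205.
Darcy-Weisbach: ΔP = f(L/D)(ρV²/2) = 0.04205·(1493/0.1629)·(623.5·0.007514²/2) = 0.04205·9165·0.0176 = 6.783 Pa.

ΔP ≈ 6.783 Pa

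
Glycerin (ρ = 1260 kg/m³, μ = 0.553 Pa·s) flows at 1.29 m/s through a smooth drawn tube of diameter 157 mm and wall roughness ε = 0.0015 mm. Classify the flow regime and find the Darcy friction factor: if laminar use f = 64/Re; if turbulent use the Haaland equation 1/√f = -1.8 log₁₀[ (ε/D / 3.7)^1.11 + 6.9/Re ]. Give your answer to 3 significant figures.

Re = ρVD/μ = 1260·1.29·0.157/0.553 = 461.5.
Re < 2300 → laminar, so f = 64/Re = 0.1387 (roughness is irrelevant in laminar flow).

f ≈ 0.139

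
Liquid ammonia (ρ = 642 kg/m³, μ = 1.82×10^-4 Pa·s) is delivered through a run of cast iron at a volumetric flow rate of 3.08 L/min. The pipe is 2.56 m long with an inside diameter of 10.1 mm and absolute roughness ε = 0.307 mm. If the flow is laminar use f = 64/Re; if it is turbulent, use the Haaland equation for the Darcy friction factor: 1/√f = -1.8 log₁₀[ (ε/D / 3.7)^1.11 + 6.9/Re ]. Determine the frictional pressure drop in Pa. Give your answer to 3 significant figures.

ΔP ≈ 1970 Pa

Q = 3.08 L/min = 3.08/60000 = 5.133e-05 m³/s.
Cross-sectional area A = πD²/4 = π(0.0101)²/4 = 8.012e-05 m²; mean velocity V = Q/A = 5.133e-05/8.012e-05 = 0.6407 m/s.
Reynolds number Re = ρVD/μ = 642 · 0.6407 · 0.0101 / 0.000182 = 2.283e+04.
Re > 4000 → turbulent. Relative roughness ε/D = 0.000307/0.0101 = 0.0304. Haaland: 1/√f = -1.8 log₁₀[(0.0304/3.7)^1.11 + 6.9/2.283e+04] = -1.8 log₁₀[0.00484 + 0.000302] = 4.119, so f = 0.05893.
Darcy-Weisbach: ΔP = f(L/D)(ρV²/2) = 0.05893·(2.56/0.0101)·(642·0.6407²/2) = 0.05893·253.5·131.8 = 1968 Pa.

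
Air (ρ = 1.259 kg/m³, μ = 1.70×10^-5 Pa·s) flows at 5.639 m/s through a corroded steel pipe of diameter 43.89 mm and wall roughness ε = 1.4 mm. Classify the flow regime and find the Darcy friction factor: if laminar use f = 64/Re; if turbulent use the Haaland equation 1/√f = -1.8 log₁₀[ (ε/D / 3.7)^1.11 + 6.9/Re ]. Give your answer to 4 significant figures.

f ≈ 0.06039

Re = ρVD/μ = 1.259·5.639·0.04389/1.7e-05 = 1.833e+04.
Re > 4000 → turbulent. ε/D = 0.0014/0.04389 = 0.0319; Haaland: 1/√f = -1.8 log₁₀[0.00511 + 0.000376] = 4.069, so f = 0.06039.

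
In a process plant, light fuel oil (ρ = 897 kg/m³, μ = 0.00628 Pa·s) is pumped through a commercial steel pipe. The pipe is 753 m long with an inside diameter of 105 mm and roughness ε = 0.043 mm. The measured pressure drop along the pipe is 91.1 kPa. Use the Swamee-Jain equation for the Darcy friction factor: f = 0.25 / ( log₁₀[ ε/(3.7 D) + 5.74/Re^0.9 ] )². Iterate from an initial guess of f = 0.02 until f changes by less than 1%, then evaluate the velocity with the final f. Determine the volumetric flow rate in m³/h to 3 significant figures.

Q ≈ 31.0 m³/h

Rearranging Darcy-Weisbach: V = √(2·ΔP·D/(f·L·ρ)). With ε/D = 4.3e-05/0.105 = 0.00041, iterate starting from f = 0.02:
  f = 0.02 → V = √(2·9.11e+04·0.105/(0.02·753·897)) = 1.19 m/s; Re = ρVD/μ = 1.785e+04; f → 0.02751
  f = 0.02751 → V = 1.015 m/s; Re = 1.522e+04; f → 0.02855
  f = 0.02855 → V = 0.996 m/s; Re = 1.494e+04; f → 0.02868
Converged (Δf/f < 1%). With the final f = 0.02868: V = √(2·9.11e+04·0.105/(0.02868·753·897)) = 0.9938 m/s.
Q = V·A = 0.9938·(π/4·0.105²) = 0.008605 m³/s = 31.0 m³/h.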